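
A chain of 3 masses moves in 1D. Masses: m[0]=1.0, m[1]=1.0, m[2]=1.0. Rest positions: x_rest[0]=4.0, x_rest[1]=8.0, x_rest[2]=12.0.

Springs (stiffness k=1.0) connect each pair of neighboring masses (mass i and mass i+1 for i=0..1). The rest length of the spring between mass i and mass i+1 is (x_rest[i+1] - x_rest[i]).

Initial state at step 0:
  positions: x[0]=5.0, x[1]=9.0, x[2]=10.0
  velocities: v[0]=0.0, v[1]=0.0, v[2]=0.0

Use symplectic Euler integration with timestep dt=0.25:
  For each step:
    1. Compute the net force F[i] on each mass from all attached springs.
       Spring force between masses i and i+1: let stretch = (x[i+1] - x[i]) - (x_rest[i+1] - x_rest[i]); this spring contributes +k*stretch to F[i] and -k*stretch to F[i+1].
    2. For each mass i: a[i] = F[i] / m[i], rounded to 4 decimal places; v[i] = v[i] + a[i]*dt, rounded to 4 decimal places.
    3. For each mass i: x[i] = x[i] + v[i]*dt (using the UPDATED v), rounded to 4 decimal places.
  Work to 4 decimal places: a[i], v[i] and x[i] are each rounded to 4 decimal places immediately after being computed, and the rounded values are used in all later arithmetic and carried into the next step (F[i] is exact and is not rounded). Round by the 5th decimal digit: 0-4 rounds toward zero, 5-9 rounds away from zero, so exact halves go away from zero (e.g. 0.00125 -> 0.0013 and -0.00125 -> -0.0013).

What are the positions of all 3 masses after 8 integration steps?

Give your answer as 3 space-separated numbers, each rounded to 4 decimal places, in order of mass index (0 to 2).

Step 0: x=[5.0000 9.0000 10.0000] v=[0.0000 0.0000 0.0000]
Step 1: x=[5.0000 8.8125 10.1875] v=[0.0000 -0.7500 0.7500]
Step 2: x=[4.9883 8.4727 10.5391] v=[-0.0469 -1.3594 1.4063]
Step 3: x=[4.9444 8.0442 11.0115] v=[-0.1758 -1.7139 1.8897]
Step 4: x=[4.8442 7.6075 11.5485] v=[-0.4009 -1.7470 2.1479]
Step 5: x=[4.6667 7.2444 12.0892] v=[-0.7101 -1.4526 2.1627]
Step 6: x=[4.4003 7.0230 12.5771] v=[-1.0657 -0.8858 1.9515]
Step 7: x=[4.0478 6.9848 12.9679] v=[-1.4100 -0.1530 1.5630]
Step 8: x=[3.6289 7.1369 13.2347] v=[-1.6758 0.6085 1.0672]

Answer: 3.6289 7.1369 13.2347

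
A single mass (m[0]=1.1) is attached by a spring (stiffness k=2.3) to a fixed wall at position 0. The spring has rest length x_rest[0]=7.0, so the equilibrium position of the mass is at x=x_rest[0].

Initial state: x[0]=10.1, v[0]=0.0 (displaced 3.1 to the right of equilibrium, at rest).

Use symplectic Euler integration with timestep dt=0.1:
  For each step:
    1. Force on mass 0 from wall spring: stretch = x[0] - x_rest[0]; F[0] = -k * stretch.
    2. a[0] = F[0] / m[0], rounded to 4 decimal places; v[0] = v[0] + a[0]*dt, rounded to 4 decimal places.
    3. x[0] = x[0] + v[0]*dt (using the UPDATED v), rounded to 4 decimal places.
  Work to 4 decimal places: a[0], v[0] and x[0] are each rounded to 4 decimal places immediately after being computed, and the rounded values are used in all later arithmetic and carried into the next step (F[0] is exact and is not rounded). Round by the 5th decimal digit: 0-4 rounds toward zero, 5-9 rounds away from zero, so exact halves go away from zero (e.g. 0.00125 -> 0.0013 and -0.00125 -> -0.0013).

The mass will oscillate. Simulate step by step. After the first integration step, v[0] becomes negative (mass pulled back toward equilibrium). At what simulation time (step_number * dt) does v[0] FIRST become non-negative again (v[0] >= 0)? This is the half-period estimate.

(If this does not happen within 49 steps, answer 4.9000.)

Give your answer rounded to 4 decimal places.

Step 0: x=[10.1000] v=[0.0000]
Step 1: x=[10.0352] v=[-0.6482]
Step 2: x=[9.9069] v=[-1.2828]
Step 3: x=[9.7178] v=[-1.8906]
Step 4: x=[9.4719] v=[-2.4589]
Step 5: x=[9.1743] v=[-2.9758]
Step 6: x=[8.8313] v=[-3.4304]
Step 7: x=[8.4500] v=[-3.8133]
Step 8: x=[8.0384] v=[-4.1165]
Step 9: x=[7.6050] v=[-4.3336]
Step 10: x=[7.1590] v=[-4.4601]
Step 11: x=[6.7097] v=[-4.4934]
Step 12: x=[6.2664] v=[-4.4327]
Step 13: x=[5.8385] v=[-4.2793]
Step 14: x=[5.4349] v=[-4.0364]
Step 15: x=[5.0640] v=[-3.7092]
Step 16: x=[4.7336] v=[-3.3044]
Step 17: x=[4.4506] v=[-2.8305]
Step 18: x=[4.2209] v=[-2.2974]
Step 19: x=[4.0493] v=[-1.7163]
Step 20: x=[3.9394] v=[-1.0993]
Step 21: x=[3.8935] v=[-0.4594]
Step 22: x=[3.9125] v=[0.1901]
First v>=0 after going negative at step 22, time=2.2000

Answer: 2.2000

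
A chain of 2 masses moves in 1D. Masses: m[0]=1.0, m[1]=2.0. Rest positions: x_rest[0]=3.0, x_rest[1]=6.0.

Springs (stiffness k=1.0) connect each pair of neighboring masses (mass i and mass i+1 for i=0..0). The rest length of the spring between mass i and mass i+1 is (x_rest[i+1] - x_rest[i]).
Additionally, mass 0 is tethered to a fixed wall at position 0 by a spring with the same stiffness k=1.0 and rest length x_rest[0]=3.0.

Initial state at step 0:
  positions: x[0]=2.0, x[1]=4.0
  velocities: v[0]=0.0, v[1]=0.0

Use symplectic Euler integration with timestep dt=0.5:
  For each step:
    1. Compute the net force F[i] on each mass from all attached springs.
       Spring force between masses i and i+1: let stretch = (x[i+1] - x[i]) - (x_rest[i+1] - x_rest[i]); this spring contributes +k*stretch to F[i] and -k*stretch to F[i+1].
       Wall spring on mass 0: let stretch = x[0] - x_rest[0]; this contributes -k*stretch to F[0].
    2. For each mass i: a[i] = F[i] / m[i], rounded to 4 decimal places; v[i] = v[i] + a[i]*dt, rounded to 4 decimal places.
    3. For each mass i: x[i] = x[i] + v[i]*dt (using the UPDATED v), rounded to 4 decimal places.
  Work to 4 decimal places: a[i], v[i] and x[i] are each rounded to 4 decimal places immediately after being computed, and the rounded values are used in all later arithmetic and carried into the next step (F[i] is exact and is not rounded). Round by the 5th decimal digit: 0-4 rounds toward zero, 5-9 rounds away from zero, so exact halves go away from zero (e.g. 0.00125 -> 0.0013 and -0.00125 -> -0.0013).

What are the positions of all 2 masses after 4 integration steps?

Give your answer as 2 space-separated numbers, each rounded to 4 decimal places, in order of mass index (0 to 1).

Step 0: x=[2.0000 4.0000] v=[0.0000 0.0000]
Step 1: x=[2.0000 4.1250] v=[0.0000 0.2500]
Step 2: x=[2.0313 4.3594] v=[0.0625 0.4688]
Step 3: x=[2.1368 4.6778] v=[0.2109 0.6368]
Step 4: x=[2.3433 5.0536] v=[0.4130 0.7516]

Answer: 2.3433 5.0536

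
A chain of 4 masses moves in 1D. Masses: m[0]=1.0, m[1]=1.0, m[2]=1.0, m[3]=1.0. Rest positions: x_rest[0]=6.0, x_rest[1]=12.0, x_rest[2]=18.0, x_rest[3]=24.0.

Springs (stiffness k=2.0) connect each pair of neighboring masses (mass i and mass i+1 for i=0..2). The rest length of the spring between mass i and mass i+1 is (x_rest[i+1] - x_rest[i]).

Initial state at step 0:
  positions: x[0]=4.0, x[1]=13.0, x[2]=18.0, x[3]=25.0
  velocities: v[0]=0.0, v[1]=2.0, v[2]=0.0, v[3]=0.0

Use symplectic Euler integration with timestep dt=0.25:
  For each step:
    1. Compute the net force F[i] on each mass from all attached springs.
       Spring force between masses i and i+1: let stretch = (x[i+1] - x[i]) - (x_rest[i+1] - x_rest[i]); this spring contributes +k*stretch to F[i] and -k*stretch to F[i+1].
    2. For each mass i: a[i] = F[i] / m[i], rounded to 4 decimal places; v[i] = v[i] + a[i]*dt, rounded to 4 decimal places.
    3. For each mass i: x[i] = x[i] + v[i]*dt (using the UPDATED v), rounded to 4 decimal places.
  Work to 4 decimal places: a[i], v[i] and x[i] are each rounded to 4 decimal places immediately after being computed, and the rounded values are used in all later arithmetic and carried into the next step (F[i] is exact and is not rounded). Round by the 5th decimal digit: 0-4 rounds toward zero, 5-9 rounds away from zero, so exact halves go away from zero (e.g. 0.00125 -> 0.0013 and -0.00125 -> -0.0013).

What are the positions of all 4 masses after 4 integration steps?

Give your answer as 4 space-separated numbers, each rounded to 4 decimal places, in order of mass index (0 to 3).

Answer: 6.8608 11.5191 19.2779 24.3423

Derivation:
Step 0: x=[4.0000 13.0000 18.0000 25.0000] v=[0.0000 2.0000 0.0000 0.0000]
Step 1: x=[4.3750 13.0000 18.2500 24.8750] v=[1.5000 0.0000 1.0000 -0.5000]
Step 2: x=[5.0781 12.5781 18.6719 24.6719] v=[2.8125 -1.6875 1.6875 -0.8125]
Step 3: x=[5.9687 11.9805 19.0821 24.4688] v=[3.5625 -2.3906 1.6406 -0.8125]
Step 4: x=[6.8608 11.5191 19.2779 24.3423] v=[3.5684 -1.8457 0.7832 -0.5059]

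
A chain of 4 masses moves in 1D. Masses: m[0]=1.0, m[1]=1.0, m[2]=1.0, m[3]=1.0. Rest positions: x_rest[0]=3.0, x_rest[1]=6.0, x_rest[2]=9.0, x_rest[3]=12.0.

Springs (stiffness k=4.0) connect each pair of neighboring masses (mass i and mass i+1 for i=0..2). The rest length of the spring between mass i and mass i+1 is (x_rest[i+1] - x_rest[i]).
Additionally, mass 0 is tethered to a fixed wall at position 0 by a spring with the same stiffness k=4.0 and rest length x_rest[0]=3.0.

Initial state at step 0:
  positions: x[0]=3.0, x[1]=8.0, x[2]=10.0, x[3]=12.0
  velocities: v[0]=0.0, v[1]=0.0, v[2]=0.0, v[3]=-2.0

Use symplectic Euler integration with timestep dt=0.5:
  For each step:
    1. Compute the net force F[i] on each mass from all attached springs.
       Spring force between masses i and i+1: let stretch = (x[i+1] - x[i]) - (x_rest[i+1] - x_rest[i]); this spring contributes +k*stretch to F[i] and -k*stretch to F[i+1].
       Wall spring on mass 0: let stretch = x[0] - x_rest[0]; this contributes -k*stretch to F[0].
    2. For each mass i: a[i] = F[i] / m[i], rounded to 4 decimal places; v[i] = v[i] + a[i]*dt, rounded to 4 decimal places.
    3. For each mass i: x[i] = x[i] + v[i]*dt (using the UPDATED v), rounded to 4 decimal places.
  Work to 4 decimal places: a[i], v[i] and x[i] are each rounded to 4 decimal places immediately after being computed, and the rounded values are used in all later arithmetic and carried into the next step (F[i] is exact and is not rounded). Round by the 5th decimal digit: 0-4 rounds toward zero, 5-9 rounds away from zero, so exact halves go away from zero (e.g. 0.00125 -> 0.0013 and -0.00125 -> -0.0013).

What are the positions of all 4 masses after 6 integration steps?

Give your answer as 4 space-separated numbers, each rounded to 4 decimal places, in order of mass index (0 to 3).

Step 0: x=[3.0000 8.0000 10.0000 12.0000] v=[0.0000 0.0000 0.0000 -2.0000]
Step 1: x=[5.0000 5.0000 10.0000 12.0000] v=[4.0000 -6.0000 0.0000 0.0000]
Step 2: x=[2.0000 7.0000 7.0000 13.0000] v=[-6.0000 4.0000 -6.0000 2.0000]
Step 3: x=[2.0000 4.0000 10.0000 11.0000] v=[0.0000 -6.0000 6.0000 -4.0000]
Step 4: x=[2.0000 5.0000 8.0000 11.0000] v=[0.0000 2.0000 -4.0000 0.0000]
Step 5: x=[3.0000 6.0000 6.0000 11.0000] v=[2.0000 2.0000 -4.0000 0.0000]
Step 6: x=[4.0000 4.0000 9.0000 9.0000] v=[2.0000 -4.0000 6.0000 -4.0000]

Answer: 4.0000 4.0000 9.0000 9.0000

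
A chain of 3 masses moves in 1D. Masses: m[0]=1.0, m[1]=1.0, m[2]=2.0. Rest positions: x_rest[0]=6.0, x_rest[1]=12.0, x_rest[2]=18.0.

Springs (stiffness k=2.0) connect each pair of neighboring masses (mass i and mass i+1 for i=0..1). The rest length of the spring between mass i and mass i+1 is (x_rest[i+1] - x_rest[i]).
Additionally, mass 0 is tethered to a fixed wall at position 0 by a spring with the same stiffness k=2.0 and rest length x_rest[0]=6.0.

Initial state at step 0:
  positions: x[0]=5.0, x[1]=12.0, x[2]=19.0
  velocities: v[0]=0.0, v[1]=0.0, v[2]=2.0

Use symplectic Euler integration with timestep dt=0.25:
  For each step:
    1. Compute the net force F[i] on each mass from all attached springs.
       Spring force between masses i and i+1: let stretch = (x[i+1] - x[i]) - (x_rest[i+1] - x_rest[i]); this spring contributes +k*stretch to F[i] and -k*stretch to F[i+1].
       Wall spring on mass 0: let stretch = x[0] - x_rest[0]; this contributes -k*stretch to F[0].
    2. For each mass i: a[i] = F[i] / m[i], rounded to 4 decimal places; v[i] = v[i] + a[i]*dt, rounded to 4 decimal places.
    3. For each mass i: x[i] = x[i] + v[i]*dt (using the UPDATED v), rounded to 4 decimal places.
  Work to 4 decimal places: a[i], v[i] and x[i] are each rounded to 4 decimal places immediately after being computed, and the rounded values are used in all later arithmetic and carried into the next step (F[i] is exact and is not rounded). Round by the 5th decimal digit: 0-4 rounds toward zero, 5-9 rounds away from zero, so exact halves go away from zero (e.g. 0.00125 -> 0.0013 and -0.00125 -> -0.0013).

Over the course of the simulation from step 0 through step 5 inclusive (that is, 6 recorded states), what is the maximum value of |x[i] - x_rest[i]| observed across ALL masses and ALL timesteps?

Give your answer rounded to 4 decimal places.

Step 0: x=[5.0000 12.0000 19.0000] v=[0.0000 0.0000 2.0000]
Step 1: x=[5.2500 12.0000 19.4375] v=[1.0000 0.0000 1.7500]
Step 2: x=[5.6875 12.0860 19.7852] v=[1.7500 0.3438 1.3906]
Step 3: x=[6.2139 12.3346 20.0267] v=[2.1055 0.9942 0.9658]
Step 4: x=[6.7286 12.7796 20.1624] v=[2.0589 1.7799 0.5428]
Step 5: x=[7.1586 13.3911 20.2117] v=[1.7201 2.4458 0.1971]
Max displacement = 2.2117

Answer: 2.2117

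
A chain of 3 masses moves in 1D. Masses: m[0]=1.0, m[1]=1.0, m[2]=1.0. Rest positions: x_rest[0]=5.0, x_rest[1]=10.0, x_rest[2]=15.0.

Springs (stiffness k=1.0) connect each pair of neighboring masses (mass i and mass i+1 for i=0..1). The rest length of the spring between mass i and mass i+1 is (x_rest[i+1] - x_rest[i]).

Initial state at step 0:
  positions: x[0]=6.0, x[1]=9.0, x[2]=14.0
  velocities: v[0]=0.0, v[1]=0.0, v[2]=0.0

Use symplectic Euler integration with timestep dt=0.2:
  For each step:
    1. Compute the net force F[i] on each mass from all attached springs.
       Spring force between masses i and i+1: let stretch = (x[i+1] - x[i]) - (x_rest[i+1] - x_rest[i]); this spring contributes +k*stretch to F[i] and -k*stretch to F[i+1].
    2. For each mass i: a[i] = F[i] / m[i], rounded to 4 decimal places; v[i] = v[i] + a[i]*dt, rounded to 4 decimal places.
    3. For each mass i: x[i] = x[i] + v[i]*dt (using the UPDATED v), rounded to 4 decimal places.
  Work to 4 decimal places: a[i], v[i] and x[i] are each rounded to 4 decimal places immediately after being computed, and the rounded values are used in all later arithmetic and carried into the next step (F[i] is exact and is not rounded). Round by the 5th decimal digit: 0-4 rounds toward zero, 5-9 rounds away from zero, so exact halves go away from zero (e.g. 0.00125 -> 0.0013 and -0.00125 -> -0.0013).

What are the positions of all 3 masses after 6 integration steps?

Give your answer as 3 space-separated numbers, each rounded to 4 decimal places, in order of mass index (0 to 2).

Step 0: x=[6.0000 9.0000 14.0000] v=[0.0000 0.0000 0.0000]
Step 1: x=[5.9200 9.0800 14.0000] v=[-0.4000 0.4000 0.0000]
Step 2: x=[5.7664 9.2304 14.0032] v=[-0.7680 0.7520 0.0160]
Step 3: x=[5.5514 9.4332 14.0155] v=[-1.0752 1.0138 0.0614]
Step 4: x=[5.2916 9.6640 14.0445] v=[-1.2988 1.1539 0.1449]
Step 5: x=[5.0067 9.8951 14.0983] v=[-1.4243 1.1555 0.2688]
Step 6: x=[4.7174 10.0988 14.1839] v=[-1.4466 1.0185 0.4282]

Answer: 4.7174 10.0988 14.1839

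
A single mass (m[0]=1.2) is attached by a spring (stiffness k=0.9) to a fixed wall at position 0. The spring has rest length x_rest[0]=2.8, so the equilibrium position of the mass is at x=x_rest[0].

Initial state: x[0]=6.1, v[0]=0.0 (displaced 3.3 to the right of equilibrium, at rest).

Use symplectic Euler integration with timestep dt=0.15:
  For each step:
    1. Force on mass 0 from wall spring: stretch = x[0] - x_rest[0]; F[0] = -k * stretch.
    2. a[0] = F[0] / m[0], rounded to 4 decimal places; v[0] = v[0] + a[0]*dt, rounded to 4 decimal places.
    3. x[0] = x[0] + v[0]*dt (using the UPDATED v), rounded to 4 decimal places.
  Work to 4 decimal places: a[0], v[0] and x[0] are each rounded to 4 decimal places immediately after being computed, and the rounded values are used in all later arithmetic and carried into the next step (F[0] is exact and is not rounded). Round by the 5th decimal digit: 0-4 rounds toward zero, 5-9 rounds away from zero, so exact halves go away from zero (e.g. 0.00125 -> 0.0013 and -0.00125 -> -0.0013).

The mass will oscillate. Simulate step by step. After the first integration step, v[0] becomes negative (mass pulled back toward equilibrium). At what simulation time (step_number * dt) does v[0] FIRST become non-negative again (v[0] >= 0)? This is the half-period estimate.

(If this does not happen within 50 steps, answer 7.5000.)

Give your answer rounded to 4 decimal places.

Answer: 3.7500

Derivation:
Step 0: x=[6.1000] v=[0.0000]
Step 1: x=[6.0443] v=[-0.3713]
Step 2: x=[5.9339] v=[-0.7363]
Step 3: x=[5.7706] v=[-1.0889]
Step 4: x=[5.5571] v=[-1.4231]
Step 5: x=[5.2971] v=[-1.7333]
Step 6: x=[4.9950] v=[-2.0142]
Step 7: x=[4.6558] v=[-2.2611]
Step 8: x=[4.2853] v=[-2.4699]
Step 9: x=[3.8898] v=[-2.6370]
Step 10: x=[3.4759] v=[-2.7596]
Step 11: x=[3.0506] v=[-2.8356]
Step 12: x=[2.6210] v=[-2.8638]
Step 13: x=[2.1944] v=[-2.8437]
Step 14: x=[1.7781] v=[-2.7756]
Step 15: x=[1.3790] v=[-2.6606]
Step 16: x=[1.0039] v=[-2.5007]
Step 17: x=[0.6591] v=[-2.2986]
Step 18: x=[0.3504] v=[-2.0577]
Step 19: x=[0.0831] v=[-1.7821]
Step 20: x=[-0.1384] v=[-1.4764]
Step 21: x=[-0.3103] v=[-1.1458]
Step 22: x=[-0.4297] v=[-0.7959]
Step 23: x=[-0.4946] v=[-0.4326]
Step 24: x=[-0.5039] v=[-0.0620]
Step 25: x=[-0.4574] v=[0.3097]
First v>=0 after going negative at step 25, time=3.7500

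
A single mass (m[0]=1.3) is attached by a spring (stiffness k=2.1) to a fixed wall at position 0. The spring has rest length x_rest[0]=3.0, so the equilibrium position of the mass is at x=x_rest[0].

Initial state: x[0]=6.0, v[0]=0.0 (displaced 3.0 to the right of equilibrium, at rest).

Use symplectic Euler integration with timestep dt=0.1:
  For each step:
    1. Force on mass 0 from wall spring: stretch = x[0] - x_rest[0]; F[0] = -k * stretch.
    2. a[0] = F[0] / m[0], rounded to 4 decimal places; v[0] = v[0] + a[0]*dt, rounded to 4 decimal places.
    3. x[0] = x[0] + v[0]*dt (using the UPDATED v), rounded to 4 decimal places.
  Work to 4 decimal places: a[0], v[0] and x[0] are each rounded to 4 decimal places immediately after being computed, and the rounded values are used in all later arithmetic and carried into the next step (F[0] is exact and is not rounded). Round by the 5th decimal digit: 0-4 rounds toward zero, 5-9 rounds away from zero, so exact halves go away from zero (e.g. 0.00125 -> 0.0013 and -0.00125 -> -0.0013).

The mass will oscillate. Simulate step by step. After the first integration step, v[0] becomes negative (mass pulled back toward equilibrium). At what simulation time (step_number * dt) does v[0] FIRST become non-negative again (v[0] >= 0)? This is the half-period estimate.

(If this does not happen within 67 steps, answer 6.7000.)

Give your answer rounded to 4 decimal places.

Step 0: x=[6.0000] v=[0.0000]
Step 1: x=[5.9515] v=[-0.4846]
Step 2: x=[5.8554] v=[-0.9614]
Step 3: x=[5.7131] v=[-1.4227]
Step 4: x=[5.5270] v=[-1.8610]
Step 5: x=[5.3001] v=[-2.2692]
Step 6: x=[5.0360] v=[-2.6408]
Step 7: x=[4.7390] v=[-2.9697]
Step 8: x=[4.4139] v=[-3.2506]
Step 9: x=[4.0660] v=[-3.4790]
Step 10: x=[3.7009] v=[-3.6512]
Step 11: x=[3.3245] v=[-3.7644]
Step 12: x=[2.9428] v=[-3.8168]
Step 13: x=[2.5620] v=[-3.8076]
Step 14: x=[2.1883] v=[-3.7369]
Step 15: x=[1.8277] v=[-3.6058]
Step 16: x=[1.4861] v=[-3.4164]
Step 17: x=[1.1689] v=[-3.1719]
Step 18: x=[0.8813] v=[-2.8761]
Step 19: x=[0.6279] v=[-2.5339]
Step 20: x=[0.4128] v=[-2.1507]
Step 21: x=[0.2395] v=[-1.7328]
Step 22: x=[0.1108] v=[-1.2869]
Step 23: x=[0.0288] v=[-0.8202]
Step 24: x=[-0.0052] v=[-0.3402]
Step 25: x=[0.0093] v=[0.1453]
First v>=0 after going negative at step 25, time=2.5000

Answer: 2.5000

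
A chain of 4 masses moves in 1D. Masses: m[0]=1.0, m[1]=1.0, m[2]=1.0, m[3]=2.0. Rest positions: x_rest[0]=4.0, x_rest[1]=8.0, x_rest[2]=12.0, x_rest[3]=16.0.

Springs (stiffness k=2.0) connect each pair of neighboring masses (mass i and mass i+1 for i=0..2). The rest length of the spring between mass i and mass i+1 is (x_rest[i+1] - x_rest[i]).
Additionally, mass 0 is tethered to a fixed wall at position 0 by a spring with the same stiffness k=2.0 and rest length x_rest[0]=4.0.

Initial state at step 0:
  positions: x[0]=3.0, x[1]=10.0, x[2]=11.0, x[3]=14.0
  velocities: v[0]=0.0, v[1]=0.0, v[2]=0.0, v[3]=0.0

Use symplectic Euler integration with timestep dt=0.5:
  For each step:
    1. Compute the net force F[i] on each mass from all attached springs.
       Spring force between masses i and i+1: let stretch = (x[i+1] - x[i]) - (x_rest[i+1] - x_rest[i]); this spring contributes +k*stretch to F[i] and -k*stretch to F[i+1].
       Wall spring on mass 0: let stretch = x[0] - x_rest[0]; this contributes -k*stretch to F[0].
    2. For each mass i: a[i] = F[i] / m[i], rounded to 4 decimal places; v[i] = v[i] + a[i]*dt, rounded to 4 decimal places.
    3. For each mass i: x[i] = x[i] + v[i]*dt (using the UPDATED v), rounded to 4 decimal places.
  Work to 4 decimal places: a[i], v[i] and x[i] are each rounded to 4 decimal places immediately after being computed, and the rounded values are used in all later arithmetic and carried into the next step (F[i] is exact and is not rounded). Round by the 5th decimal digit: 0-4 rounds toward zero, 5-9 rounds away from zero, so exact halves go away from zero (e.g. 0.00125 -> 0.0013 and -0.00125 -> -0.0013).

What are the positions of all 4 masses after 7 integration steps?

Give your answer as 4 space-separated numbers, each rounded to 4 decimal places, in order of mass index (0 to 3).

Answer: 4.6831 7.6884 12.1003 15.8706

Derivation:
Step 0: x=[3.0000 10.0000 11.0000 14.0000] v=[0.0000 0.0000 0.0000 0.0000]
Step 1: x=[5.0000 7.0000 12.0000 14.2500] v=[4.0000 -6.0000 2.0000 0.5000]
Step 2: x=[5.5000 5.5000 11.6250 14.9375] v=[1.0000 -3.0000 -0.7500 1.3750]
Step 3: x=[3.2500 7.0625 9.8438 15.7969] v=[-4.5000 3.1250 -3.5625 1.7188]
Step 4: x=[1.2813 8.1094 9.6485 16.1681] v=[-3.9375 2.0938 -0.3907 0.7423]
Step 5: x=[2.0860 6.5118 11.9434 15.9094] v=[1.6093 -3.1952 4.5898 -0.5175]
Step 6: x=[4.0606 5.4171 13.5055 15.6592] v=[3.9491 -2.1894 3.1242 -0.5005]
Step 7: x=[4.6831 7.6884 12.1003 15.8706] v=[1.2450 4.5425 -2.8105 0.4227]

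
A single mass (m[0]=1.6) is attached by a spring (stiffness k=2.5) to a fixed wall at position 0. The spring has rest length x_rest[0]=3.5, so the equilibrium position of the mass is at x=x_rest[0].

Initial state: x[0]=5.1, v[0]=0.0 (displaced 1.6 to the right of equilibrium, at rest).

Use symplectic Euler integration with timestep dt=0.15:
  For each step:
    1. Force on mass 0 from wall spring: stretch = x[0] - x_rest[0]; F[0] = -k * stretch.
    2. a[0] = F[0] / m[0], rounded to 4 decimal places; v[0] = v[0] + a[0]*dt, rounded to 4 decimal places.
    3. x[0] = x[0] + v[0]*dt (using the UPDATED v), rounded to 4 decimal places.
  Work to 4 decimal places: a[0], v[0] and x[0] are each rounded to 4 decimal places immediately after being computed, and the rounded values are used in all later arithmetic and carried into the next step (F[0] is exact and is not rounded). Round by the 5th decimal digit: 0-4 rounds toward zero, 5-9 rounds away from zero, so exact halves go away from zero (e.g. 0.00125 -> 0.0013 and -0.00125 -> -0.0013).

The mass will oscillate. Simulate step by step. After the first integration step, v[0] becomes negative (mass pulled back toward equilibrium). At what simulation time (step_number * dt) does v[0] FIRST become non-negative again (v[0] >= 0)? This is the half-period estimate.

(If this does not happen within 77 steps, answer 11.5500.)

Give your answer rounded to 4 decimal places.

Step 0: x=[5.1000] v=[0.0000]
Step 1: x=[5.0438] v=[-0.3750]
Step 2: x=[4.9333] v=[-0.7368]
Step 3: x=[4.7724] v=[-1.0727]
Step 4: x=[4.5668] v=[-1.3709]
Step 5: x=[4.3237] v=[-1.6209]
Step 6: x=[4.0516] v=[-1.8140]
Step 7: x=[3.7601] v=[-1.9433]
Step 8: x=[3.4595] v=[-2.0043]
Step 9: x=[3.1603] v=[-1.9948]
Step 10: x=[2.8730] v=[-1.9152]
Step 11: x=[2.6078] v=[-1.7682]
Step 12: x=[2.3739] v=[-1.5591]
Step 13: x=[2.1796] v=[-1.2952]
Step 14: x=[2.0317] v=[-0.9857]
Step 15: x=[1.9355] v=[-0.6416]
Step 16: x=[1.8943] v=[-0.2749]
Step 17: x=[1.9095] v=[0.1014]
First v>=0 after going negative at step 17, time=2.5500

Answer: 2.5500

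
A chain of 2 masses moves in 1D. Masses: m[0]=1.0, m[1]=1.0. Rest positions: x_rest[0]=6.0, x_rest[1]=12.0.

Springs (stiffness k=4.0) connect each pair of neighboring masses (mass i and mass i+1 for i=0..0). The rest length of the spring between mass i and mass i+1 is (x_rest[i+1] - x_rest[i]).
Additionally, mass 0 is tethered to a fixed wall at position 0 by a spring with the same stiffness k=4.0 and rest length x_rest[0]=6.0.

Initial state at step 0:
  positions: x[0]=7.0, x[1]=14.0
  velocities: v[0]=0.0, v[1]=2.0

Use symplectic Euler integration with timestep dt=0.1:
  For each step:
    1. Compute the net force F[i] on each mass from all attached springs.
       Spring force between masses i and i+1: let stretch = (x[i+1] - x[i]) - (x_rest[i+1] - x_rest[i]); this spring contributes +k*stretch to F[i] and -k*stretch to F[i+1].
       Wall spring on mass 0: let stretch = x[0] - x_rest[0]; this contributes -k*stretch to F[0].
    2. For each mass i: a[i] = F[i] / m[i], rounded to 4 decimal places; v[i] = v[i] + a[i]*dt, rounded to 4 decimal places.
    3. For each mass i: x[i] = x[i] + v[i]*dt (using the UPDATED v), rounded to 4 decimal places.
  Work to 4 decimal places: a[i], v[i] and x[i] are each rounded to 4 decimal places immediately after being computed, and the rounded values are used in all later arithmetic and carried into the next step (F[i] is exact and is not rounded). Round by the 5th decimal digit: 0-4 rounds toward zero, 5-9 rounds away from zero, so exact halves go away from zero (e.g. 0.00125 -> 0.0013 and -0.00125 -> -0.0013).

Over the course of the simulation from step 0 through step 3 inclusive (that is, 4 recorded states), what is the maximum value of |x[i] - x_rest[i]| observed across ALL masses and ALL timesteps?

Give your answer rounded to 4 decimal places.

Step 0: x=[7.0000 14.0000] v=[0.0000 2.0000]
Step 1: x=[7.0000 14.1600] v=[0.0000 1.6000]
Step 2: x=[7.0064 14.2736] v=[0.0640 1.1360]
Step 3: x=[7.0232 14.3365] v=[0.1683 0.6291]
Max displacement = 2.3365

Answer: 2.3365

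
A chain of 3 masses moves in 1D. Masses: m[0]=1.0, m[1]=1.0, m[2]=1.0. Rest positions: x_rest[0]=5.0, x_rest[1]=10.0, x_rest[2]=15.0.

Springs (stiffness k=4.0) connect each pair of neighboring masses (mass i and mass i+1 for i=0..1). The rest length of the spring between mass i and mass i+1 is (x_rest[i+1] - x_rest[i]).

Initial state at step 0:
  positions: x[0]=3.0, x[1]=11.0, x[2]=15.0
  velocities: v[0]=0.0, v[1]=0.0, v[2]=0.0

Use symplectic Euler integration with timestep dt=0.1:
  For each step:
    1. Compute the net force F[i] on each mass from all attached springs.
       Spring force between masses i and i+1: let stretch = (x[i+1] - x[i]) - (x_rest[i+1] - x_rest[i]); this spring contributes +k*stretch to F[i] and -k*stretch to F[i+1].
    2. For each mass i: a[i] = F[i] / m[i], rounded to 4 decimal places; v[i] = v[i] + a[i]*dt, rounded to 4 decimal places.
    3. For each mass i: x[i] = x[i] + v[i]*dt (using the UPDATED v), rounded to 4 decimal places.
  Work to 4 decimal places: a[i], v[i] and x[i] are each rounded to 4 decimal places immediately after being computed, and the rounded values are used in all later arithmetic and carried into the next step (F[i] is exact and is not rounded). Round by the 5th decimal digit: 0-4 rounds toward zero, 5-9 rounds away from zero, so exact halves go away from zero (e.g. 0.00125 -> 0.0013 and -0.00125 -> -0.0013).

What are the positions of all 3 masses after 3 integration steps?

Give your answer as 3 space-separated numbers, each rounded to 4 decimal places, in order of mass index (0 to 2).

Step 0: x=[3.0000 11.0000 15.0000] v=[0.0000 0.0000 0.0000]
Step 1: x=[3.1200 10.8400 15.0400] v=[1.2000 -1.6000 0.4000]
Step 2: x=[3.3488 10.5392 15.1120] v=[2.2880 -3.0080 0.7200]
Step 3: x=[3.6652 10.1337 15.2011] v=[3.1642 -4.0550 0.8909]

Answer: 3.6652 10.1337 15.2011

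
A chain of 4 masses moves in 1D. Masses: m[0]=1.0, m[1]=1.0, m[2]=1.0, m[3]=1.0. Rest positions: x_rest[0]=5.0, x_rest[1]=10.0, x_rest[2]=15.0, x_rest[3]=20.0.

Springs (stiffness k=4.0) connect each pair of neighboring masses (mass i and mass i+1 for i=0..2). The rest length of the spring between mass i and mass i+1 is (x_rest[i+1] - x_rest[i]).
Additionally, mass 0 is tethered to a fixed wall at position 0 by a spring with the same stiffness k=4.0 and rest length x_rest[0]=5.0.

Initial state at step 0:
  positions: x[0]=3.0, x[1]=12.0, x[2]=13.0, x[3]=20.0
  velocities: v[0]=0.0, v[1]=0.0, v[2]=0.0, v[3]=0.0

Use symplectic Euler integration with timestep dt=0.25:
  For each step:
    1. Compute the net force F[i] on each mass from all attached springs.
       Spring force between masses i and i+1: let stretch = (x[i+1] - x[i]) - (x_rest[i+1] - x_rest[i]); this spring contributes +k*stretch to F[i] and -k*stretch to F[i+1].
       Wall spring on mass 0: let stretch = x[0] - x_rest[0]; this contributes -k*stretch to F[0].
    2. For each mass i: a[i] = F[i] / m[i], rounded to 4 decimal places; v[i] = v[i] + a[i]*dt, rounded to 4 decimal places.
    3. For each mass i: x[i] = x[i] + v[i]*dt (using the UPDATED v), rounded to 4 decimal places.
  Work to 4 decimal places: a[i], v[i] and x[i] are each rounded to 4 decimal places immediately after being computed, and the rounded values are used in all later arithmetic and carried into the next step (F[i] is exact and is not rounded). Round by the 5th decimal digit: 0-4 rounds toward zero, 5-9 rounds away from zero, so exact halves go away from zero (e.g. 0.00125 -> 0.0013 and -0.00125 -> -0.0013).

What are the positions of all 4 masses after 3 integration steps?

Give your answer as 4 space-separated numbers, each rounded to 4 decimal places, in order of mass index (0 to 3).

Step 0: x=[3.0000 12.0000 13.0000 20.0000] v=[0.0000 0.0000 0.0000 0.0000]
Step 1: x=[4.5000 10.0000 14.5000 19.5000] v=[6.0000 -8.0000 6.0000 -2.0000]
Step 2: x=[6.2500 7.7500 16.1250 19.0000] v=[7.0000 -9.0000 6.5000 -2.0000]
Step 3: x=[6.8125 7.2188 16.3750 19.0313] v=[2.2500 -2.1250 1.0000 0.1250]

Answer: 6.8125 7.2188 16.3750 19.0313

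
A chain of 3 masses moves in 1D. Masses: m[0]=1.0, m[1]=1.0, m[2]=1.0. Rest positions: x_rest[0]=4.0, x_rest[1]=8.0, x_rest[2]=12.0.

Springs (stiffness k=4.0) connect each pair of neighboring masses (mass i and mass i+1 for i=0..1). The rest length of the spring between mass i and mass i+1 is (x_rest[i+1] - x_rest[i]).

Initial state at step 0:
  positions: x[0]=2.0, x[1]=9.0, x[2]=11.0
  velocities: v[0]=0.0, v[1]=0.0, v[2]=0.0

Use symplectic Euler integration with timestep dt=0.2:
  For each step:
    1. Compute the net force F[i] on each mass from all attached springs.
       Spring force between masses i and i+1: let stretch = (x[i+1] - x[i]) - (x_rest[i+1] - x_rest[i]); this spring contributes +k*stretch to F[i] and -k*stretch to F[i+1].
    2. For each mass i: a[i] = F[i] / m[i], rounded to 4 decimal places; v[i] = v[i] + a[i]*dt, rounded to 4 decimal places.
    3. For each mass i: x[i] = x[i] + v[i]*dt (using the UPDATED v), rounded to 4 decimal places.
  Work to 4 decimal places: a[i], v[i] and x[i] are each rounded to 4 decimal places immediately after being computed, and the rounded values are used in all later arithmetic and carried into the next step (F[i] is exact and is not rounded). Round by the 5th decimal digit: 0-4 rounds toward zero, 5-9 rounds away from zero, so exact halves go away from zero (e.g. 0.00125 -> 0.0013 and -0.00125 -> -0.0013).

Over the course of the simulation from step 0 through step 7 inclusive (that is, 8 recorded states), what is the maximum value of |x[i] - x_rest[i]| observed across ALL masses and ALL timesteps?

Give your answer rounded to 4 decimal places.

Answer: 2.4418

Derivation:
Step 0: x=[2.0000 9.0000 11.0000] v=[0.0000 0.0000 0.0000]
Step 1: x=[2.4800 8.2000 11.3200] v=[2.4000 -4.0000 1.6000]
Step 2: x=[3.2352 6.9840 11.7808] v=[3.7760 -6.0800 2.3040]
Step 3: x=[3.9502 5.9357 12.1141] v=[3.5750 -5.2416 1.6666]
Step 4: x=[4.3429 5.5582 12.0989] v=[1.9634 -1.8873 -0.0761]
Step 5: x=[4.2900 6.0328 11.6772] v=[-0.2644 2.3730 -2.1087]
Step 6: x=[3.8760 7.1317 10.9924] v=[-2.0702 5.4943 -3.4242]
Step 7: x=[3.3429 8.3274 10.3298] v=[-2.6656 5.9783 -3.3128]
Max displacement = 2.4418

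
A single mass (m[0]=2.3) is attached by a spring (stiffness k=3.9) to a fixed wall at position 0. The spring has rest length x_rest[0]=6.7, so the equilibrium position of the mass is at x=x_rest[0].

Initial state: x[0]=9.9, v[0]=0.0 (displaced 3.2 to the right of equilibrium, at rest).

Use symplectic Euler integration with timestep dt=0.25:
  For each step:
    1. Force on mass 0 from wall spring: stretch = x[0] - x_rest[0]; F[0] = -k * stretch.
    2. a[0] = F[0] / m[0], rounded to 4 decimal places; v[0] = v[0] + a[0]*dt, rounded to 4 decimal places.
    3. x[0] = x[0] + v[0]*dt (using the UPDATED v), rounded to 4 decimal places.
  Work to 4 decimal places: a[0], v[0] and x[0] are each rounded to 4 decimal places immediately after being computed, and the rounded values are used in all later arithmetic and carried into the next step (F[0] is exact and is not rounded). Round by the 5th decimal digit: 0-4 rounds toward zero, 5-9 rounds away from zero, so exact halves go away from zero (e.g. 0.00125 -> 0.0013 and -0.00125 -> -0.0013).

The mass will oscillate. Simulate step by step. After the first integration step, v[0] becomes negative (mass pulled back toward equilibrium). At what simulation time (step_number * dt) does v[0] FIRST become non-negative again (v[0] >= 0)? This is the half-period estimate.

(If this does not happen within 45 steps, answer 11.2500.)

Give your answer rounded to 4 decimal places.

Answer: 2.5000

Derivation:
Step 0: x=[9.9000] v=[0.0000]
Step 1: x=[9.5609] v=[-1.3565]
Step 2: x=[8.9186] v=[-2.5693]
Step 3: x=[8.0412] v=[-3.5098]
Step 4: x=[7.0216] v=[-4.0784]
Step 5: x=[5.9679] v=[-4.2147]
Step 6: x=[4.9918] v=[-3.9044]
Step 7: x=[4.1967] v=[-3.1803]
Step 8: x=[3.6669] v=[-2.1191]
Step 9: x=[3.4586] v=[-0.8333]
Step 10: x=[3.5938] v=[0.5408]
First v>=0 after going negative at step 10, time=2.5000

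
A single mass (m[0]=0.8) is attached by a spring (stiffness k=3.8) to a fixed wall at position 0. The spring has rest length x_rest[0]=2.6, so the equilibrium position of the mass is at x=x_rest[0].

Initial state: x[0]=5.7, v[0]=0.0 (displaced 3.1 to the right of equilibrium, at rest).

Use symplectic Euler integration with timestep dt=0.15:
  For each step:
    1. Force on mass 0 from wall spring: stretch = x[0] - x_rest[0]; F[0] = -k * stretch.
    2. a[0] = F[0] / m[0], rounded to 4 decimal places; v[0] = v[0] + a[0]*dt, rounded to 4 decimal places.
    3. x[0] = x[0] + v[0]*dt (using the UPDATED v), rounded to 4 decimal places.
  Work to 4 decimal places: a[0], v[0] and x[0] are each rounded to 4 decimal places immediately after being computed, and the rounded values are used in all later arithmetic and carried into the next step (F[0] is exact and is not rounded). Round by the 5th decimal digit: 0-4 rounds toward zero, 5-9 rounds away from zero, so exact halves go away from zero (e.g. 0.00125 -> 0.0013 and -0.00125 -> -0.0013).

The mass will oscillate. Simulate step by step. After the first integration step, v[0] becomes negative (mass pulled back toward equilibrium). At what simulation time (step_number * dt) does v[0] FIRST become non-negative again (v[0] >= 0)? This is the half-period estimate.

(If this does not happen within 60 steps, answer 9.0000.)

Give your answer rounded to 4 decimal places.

Step 0: x=[5.7000] v=[0.0000]
Step 1: x=[5.3687] v=[-2.2088]
Step 2: x=[4.7415] v=[-4.1815]
Step 3: x=[3.8854] v=[-5.7073]
Step 4: x=[2.8919] v=[-6.6232]
Step 5: x=[1.8672] v=[-6.8312]
Step 6: x=[0.9208] v=[-6.3091]
Step 7: x=[0.1539] v=[-5.1127]
Step 8: x=[-0.3516] v=[-3.3699]
Step 9: x=[-0.5416] v=[-1.2669]
Step 10: x=[-0.3959] v=[0.9715]
First v>=0 after going negative at step 10, time=1.5000

Answer: 1.5000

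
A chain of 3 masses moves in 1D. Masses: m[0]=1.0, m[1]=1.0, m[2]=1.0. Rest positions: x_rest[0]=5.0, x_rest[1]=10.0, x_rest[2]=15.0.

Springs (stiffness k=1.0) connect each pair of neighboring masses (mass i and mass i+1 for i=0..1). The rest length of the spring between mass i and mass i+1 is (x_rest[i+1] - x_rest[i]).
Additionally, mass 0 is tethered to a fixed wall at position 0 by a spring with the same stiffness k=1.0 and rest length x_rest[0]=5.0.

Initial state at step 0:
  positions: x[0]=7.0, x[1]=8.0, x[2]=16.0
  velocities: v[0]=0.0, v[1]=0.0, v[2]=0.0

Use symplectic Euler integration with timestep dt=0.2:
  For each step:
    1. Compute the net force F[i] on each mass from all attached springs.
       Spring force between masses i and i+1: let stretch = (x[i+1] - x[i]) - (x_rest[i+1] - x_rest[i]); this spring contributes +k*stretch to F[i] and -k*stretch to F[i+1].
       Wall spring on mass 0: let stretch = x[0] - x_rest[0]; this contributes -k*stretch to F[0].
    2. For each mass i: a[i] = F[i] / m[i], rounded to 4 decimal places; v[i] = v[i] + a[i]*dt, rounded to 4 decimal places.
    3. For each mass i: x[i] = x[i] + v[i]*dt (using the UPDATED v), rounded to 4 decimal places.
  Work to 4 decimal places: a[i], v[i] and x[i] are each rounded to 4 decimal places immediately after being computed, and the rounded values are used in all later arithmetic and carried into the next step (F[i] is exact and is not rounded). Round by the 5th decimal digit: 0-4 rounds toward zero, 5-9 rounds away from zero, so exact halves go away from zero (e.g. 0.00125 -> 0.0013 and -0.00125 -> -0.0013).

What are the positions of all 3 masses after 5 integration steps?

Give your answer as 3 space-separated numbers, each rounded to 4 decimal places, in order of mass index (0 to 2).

Step 0: x=[7.0000 8.0000 16.0000] v=[0.0000 0.0000 0.0000]
Step 1: x=[6.7600 8.2800 15.8800] v=[-1.2000 1.4000 -0.6000]
Step 2: x=[6.3104 8.8032 15.6560] v=[-2.2480 2.6160 -1.1200]
Step 3: x=[5.7081 9.5008 15.3579] v=[-3.0115 3.4880 -1.4906]
Step 4: x=[5.0292 10.2810 15.0255] v=[-3.3946 3.9009 -1.6620]
Step 5: x=[4.3592 11.0409 14.7033] v=[-3.3501 3.7994 -1.6109]

Answer: 4.3592 11.0409 14.7033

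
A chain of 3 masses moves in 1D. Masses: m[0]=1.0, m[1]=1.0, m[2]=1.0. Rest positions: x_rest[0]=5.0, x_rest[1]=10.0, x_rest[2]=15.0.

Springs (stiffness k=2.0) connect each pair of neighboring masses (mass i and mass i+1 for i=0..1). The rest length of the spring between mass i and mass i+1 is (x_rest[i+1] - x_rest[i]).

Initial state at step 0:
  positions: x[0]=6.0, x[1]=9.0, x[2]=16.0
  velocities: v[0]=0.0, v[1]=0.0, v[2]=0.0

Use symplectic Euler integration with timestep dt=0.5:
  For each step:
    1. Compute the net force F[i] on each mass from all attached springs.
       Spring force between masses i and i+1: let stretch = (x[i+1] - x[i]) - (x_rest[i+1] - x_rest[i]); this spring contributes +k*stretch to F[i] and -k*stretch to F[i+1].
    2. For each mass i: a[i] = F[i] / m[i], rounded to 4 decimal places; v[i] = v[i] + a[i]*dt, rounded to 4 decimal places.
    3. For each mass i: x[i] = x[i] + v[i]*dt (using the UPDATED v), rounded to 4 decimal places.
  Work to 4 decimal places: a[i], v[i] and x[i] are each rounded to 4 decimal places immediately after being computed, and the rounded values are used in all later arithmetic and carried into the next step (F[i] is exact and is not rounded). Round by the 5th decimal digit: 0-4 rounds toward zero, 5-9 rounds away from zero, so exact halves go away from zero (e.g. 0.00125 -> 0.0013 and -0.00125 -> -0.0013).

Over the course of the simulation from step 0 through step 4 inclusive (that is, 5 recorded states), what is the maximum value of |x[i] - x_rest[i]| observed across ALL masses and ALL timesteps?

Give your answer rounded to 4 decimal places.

Step 0: x=[6.0000 9.0000 16.0000] v=[0.0000 0.0000 0.0000]
Step 1: x=[5.0000 11.0000 15.0000] v=[-2.0000 4.0000 -2.0000]
Step 2: x=[4.5000 12.0000 14.5000] v=[-1.0000 2.0000 -1.0000]
Step 3: x=[5.2500 10.5000 15.2500] v=[1.5000 -3.0000 1.5000]
Step 4: x=[6.1250 8.7500 16.1250] v=[1.7500 -3.5000 1.7500]
Max displacement = 2.0000

Answer: 2.0000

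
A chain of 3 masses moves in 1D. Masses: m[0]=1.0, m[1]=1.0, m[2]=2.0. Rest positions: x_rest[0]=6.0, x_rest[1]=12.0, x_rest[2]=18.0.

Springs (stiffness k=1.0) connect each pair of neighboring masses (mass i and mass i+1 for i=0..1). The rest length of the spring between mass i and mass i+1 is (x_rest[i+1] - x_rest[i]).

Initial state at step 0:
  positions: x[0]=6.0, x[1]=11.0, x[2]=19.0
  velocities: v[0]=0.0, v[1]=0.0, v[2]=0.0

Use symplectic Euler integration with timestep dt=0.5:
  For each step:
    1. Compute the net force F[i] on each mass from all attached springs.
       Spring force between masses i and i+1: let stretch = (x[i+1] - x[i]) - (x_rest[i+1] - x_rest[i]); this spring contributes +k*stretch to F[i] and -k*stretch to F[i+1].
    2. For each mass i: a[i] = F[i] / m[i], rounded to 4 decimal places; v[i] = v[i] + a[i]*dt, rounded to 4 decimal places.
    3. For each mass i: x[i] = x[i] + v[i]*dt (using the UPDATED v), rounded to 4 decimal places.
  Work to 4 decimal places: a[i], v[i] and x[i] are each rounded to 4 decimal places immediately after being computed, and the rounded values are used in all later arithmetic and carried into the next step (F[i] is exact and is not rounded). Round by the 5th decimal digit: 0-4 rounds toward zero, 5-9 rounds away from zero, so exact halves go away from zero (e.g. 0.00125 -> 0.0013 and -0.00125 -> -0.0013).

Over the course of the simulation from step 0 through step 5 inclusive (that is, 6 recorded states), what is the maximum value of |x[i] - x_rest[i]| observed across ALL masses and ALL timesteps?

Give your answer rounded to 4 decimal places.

Answer: 1.3438

Derivation:
Step 0: x=[6.0000 11.0000 19.0000] v=[0.0000 0.0000 0.0000]
Step 1: x=[5.7500 11.7500 18.7500] v=[-0.5000 1.5000 -0.5000]
Step 2: x=[5.5000 12.7500 18.3750] v=[-0.5000 2.0000 -0.7500]
Step 3: x=[5.5625 13.3438 18.0469] v=[0.1250 1.1875 -0.6563]
Step 4: x=[6.0704 13.1680 17.8809] v=[1.0157 -0.3516 -0.3321]
Step 5: x=[6.8527 12.3960 17.8758] v=[1.5645 -1.5440 -0.0103]
Max displacement = 1.3438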